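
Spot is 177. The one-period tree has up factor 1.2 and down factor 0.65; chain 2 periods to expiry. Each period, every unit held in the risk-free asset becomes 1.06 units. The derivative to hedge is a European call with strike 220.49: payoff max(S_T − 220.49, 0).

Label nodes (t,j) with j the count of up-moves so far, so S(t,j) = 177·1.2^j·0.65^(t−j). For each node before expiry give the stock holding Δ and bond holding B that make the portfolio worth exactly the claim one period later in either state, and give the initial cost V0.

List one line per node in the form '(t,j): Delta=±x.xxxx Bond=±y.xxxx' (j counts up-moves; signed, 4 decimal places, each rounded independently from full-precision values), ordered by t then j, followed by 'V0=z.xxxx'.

(0,0): Delta=0.2484 Bond=-26.9645
(1,0): Delta=0.0000 Bond=0.0000
(1,1): Delta=0.2944 Bond=-38.3422
V0=17.0084

Under the risk-neutral measure, an up-move has probability p* = (R−d)/(u−d) = 0.7455 and values discount at R = 1.06.
Payoff layer (t=2): V(2,0)=0.0000, V(2,1)=0.0000, V(2,2)=34.3900
Node (1,0) S=115.0500: V=(p*·0.0000+(1−p*)·0.0000)/1.06=0.0000; Δ=(0.0000−0.0000)/(138.0600−74.7825)=0.0000; B=V−Δ·S=0.0000
Node (1,1) S=212.4000: V=(p*·34.3900+(1−p*)·0.0000)/1.06=24.1851; Δ=(34.3900−0.0000)/(254.8800−138.0600)=0.2944; B=V−Δ·S=-38.3422
Node (0,0) S=177.0000: V=(p*·24.1851+(1−p*)·0.0000)/1.06=17.0084; Δ=(24.1851−0.0000)/(212.4000−115.0500)=0.2484; B=V−Δ·S=-26.9645
Self-financing check: at every node Δ·S+B equals the discounted successor values.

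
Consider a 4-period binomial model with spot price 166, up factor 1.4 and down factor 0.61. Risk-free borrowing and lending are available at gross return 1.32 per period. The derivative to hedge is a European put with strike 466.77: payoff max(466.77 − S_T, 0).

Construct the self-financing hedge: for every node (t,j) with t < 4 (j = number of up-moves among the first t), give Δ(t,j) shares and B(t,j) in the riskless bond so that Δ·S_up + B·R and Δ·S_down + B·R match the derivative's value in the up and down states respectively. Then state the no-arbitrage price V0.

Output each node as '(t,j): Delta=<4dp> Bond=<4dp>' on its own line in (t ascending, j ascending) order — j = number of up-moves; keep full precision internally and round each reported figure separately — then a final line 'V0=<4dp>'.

Under the risk-neutral measure, an up-move has probability p* = (R−d)/(u−d) = 0.8987 and values discount at R = 1.32.
Terminal values V(4,·): V(4,0)=443.7859, V(4,1)=414.0196, V(4,2)=345.7035, V(4,3)=188.9126, V(4,4)=0.0000
Node (3,0) S=37.6788: V=(p*·414.0196+(1−p*)·443.7859)/1.32=315.9348; Δ=(414.0196−443.7859)/(52.7504−22.9841)=-1.0000; B=V−Δ·S=353.6136
Node (3,1) S=86.4760: V=(p*·345.7035+(1−p*)·414.0196)/1.32=267.1376; Δ=(345.7035−414.0196)/(121.0665−52.7504)=-1.0000; B=V−Δ·S=353.6136
Node (3,2) S=198.4696: V=(p*·188.9126+(1−p*)·345.7035)/1.32=155.1440; Δ=(188.9126−345.7035)/(277.8574−121.0665)=-1.0000; B=V−Δ·S=353.6136
Node (3,3) S=455.5040: V=(p*·0.0000+(1−p*)·188.9126)/1.32=14.4927; Δ=(0.0000−188.9126)/(637.7056−277.8574)=-0.5250; B=V−Δ·S=253.6225
Node (2,0) S=61.7686: V=(p*·267.1376+(1−p*)·315.9348)/1.32=206.1205; Δ=(267.1376−315.9348)/(86.4760−37.6788)=-1.0000; B=V−Δ·S=267.8891
Node (2,1) S=141.7640: V=(p*·155.1440+(1−p*)·267.1376)/1.32=126.1251; Δ=(155.1440−267.1376)/(198.4696−86.4760)=-1.0000; B=V−Δ·S=267.8891
Node (2,2) S=325.3600: V=(p*·14.4927+(1−p*)·155.1440)/1.32=21.7696; Δ=(14.4927−155.1440)/(455.5040−198.4696)=-0.5472; B=V−Δ·S=199.8093
Node (1,0) S=101.2600: V=(p*·126.1251+(1−p*)·206.1205)/1.32=101.6863; Δ=(126.1251−206.1205)/(141.7640−61.7686)=-1.0000; B=V−Δ·S=202.9463
Node (1,1) S=232.4000: V=(p*·21.7696+(1−p*)·126.1251)/1.32=24.4979; Δ=(21.7696−126.1251)/(325.3600−141.7640)=-0.5684; B=V−Δ·S=156.5935
Node (0,0) S=166.0000: V=(p*·24.4979+(1−p*)·101.6863)/1.32=24.4807; Δ=(24.4979−101.6863)/(232.4000−101.2600)=-0.5886; B=V−Δ·S=122.1875
The time-0 hedge costs 24.4807, which is the no-arbitrage price.

(0,0): Delta=-0.5886 Bond=122.1875
(1,0): Delta=-1.0000 Bond=202.9463
(1,1): Delta=-0.5684 Bond=156.5935
(2,0): Delta=-1.0000 Bond=267.8891
(2,1): Delta=-1.0000 Bond=267.8891
(2,2): Delta=-0.5472 Bond=199.8093
(3,0): Delta=-1.0000 Bond=353.6136
(3,1): Delta=-1.0000 Bond=353.6136
(3,2): Delta=-1.0000 Bond=353.6136
(3,3): Delta=-0.5250 Bond=253.6225
V0=24.4807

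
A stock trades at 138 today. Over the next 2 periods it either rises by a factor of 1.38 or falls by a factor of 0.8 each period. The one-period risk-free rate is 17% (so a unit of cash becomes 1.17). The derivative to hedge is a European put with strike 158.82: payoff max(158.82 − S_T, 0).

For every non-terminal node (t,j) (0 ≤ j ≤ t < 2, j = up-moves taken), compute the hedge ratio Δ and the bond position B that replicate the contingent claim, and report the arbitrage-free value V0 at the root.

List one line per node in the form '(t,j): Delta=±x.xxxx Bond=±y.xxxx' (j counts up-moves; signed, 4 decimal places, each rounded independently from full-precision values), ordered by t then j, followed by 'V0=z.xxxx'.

No-arbitrage ⇒ martingale measure with p* = (R−d)/(u−d) = 0.6379.
Payoff layer (t=2): V(2,0)=70.5000, V(2,1)=6.4680, V(2,2)=0.0000
(1,0): S=110.4000. Δ = (V_up−V_dn)/(S_up−S_dn) = (6.4680−70.5000)/(152.3520−88.3200) = -1.0000. V = [p*·6.4680 + (1−p*)·70.5000]/1.17 = 25.3436. B = V − Δ·S = 135.7436.
(1,1): S=190.4400. Δ = (V_up−V_dn)/(S_up−S_dn) = (0.0000−6.4680)/(262.8072−152.3520) = -0.0586. V = [p*·0.0000 + (1−p*)·6.4680]/1.17 = 2.0016. B = V − Δ·S = 13.1533.
(0,0): S=138.0000. Δ = (V_up−V_dn)/(S_up−S_dn) = (2.0016−25.3436)/(190.4400−110.4000) = -0.2916. V = [p*·2.0016 + (1−p*)·25.3436]/1.17 = 8.9342. B = V − Δ·S = 49.1790.
Self-financing check: at every node Δ·S+B equals the discounted successor values.

(0,0): Delta=-0.2916 Bond=49.1790
(1,0): Delta=-1.0000 Bond=135.7436
(1,1): Delta=-0.0586 Bond=13.1533
V0=8.9342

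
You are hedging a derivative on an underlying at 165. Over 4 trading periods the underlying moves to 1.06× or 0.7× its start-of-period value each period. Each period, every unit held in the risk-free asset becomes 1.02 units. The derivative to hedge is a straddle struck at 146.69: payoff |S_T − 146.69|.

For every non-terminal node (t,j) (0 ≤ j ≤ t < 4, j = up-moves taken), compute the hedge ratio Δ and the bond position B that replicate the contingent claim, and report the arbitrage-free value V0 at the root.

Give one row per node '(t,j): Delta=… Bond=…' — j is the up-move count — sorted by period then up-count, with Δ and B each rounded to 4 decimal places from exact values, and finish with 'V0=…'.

Risk-neutral probability p* = (R−d)/(u−d) = (1.02−0.7)/(1.06−0.7) = 0.8889.
Terminal values V(4,·): V(4,0)=107.0735, V(4,1)=86.6993, V(4,2)=55.8469, V(4,3)=9.1277, V(4,4)=61.6187
(3,0): S=56.5950. Δ = (V_up−V_dn)/(S_up−S_dn) = (86.6993−107.0735)/(59.9907−39.6165) = -1.0000. V = [p*·86.6993 + (1−p*)·107.0735]/1.02 = 87.2187. B = V − Δ·S = 143.8137.
(3,1): S=85.7010. Δ = (V_up−V_dn)/(S_up−S_dn) = (55.8469−86.6993)/(90.8431−59.9907) = -1.0000. V = [p*·55.8469 + (1−p*)·86.6993]/1.02 = 58.1127. B = V − Δ·S = 143.8137.
(3,2): S=129.7758. Δ = (V_up−V_dn)/(S_up−S_dn) = (9.1277−55.8469)/(137.5623−90.8431) = -1.0000. V = [p*·9.1277 + (1−p*)·55.8469]/1.02 = 14.0379. B = V − Δ·S = 143.8137.
(3,3): S=196.5176. Δ = (V_up−V_dn)/(S_up−S_dn) = (61.6187−9.1277)/(208.3087−137.5623) = 0.7420. V = [p*·61.6187 + (1−p*)·9.1277]/1.02 = 54.6925. B = V − Δ·S = -91.1160.
(2,0): S=80.8500. Δ = (V_up−V_dn)/(S_up−S_dn) = (58.1127−87.2187)/(85.7010−56.5950) = -1.0000. V = [p*·58.1127 + (1−p*)·87.2187]/1.02 = 60.1438. B = V − Δ·S = 140.9938.
(2,1): S=122.4300. Δ = (V_up−V_dn)/(S_up−S_dn) = (14.0379−58.1127)/(129.7758−85.7010) = -1.0000. V = [p*·14.0379 + (1−p*)·58.1127]/1.02 = 18.5638. B = V − Δ·S = 140.9938.
(2,2): S=185.3940. Δ = (V_up−V_dn)/(S_up−S_dn) = (54.6925−14.0379)/(196.5176−129.7758) = 0.6091. V = [p*·54.6925 + (1−p*)·14.0379]/1.02 = 49.1915. B = V − Δ·S = -63.7379.
(1,0): S=115.5000. Δ = (V_up−V_dn)/(S_up−S_dn) = (18.5638−60.1438)/(122.4300−80.8500) = -1.0000. V = [p*·18.5638 + (1−p*)·60.1438]/1.02 = 22.7293. B = V − Δ·S = 138.2293.
(1,1): S=174.9000. Δ = (V_up−V_dn)/(S_up−S_dn) = (49.1915−18.5638)/(185.3940−122.4300) = 0.4864. V = [p*·49.1915 + (1−p*)·18.5638]/1.02 = 44.8906. B = V − Δ·S = -40.1862.
(0,0): S=165.0000. Δ = (V_up−V_dn)/(S_up−S_dn) = (44.8906−22.7293)/(174.9000−115.5000) = 0.3731. V = [p*·44.8906 + (1−p*)·22.7293]/1.02 = 41.5963. B = V − Δ·S = -19.9630.
The time-0 hedge costs 41.5963, which is the no-arbitrage price.

(0,0): Delta=0.3731 Bond=-19.9630
(1,0): Delta=-1.0000 Bond=138.2293
(1,1): Delta=0.4864 Bond=-40.1862
(2,0): Delta=-1.0000 Bond=140.9938
(2,1): Delta=-1.0000 Bond=140.9938
(2,2): Delta=0.6091 Bond=-63.7379
(3,0): Delta=-1.0000 Bond=143.8137
(3,1): Delta=-1.0000 Bond=143.8137
(3,2): Delta=-1.0000 Bond=143.8137
(3,3): Delta=0.7420 Bond=-91.1160
V0=41.5963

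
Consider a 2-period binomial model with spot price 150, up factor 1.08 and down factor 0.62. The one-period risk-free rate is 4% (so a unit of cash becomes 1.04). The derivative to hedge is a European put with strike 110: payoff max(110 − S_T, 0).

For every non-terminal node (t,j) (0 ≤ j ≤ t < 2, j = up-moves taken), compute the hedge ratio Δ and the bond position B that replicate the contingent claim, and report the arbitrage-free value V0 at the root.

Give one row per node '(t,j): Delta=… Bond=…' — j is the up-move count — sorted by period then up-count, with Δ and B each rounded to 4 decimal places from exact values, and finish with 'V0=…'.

The replicating-portfolio and risk-neutral prices coincide; use p* = (1.04−0.62)/(1.08−0.62) = 0.9130 for the latter.
At expiry t=2: V(2,0)=52.3400, V(2,1)=9.5600, V(2,2)=0.0000
  t=1,j=0: stock 93.0000 → up 100.4400 (V=9.5600), down 57.6600 (V=52.3400). Price 12.7692; hedge Δ=-1.0000, bond B=105.7692.
  t=1,j=1: stock 162.0000 → up 174.9600 (V=0.0000), down 100.4400 (V=9.5600). Price 0.7993; hedge Δ=-0.1283, bond B=21.5819.
  t=0,j=0: stock 150.0000 → up 162.0000 (V=0.7993), down 93.0000 (V=12.7692). Price 1.7694; hedge Δ=-0.1735, bond B=27.7909.
The time-0 hedge costs 1.7694, which is the no-arbitrage price.

(0,0): Delta=-0.1735 Bond=27.7909
(1,0): Delta=-1.0000 Bond=105.7692
(1,1): Delta=-0.1283 Bond=21.5819
V0=1.7694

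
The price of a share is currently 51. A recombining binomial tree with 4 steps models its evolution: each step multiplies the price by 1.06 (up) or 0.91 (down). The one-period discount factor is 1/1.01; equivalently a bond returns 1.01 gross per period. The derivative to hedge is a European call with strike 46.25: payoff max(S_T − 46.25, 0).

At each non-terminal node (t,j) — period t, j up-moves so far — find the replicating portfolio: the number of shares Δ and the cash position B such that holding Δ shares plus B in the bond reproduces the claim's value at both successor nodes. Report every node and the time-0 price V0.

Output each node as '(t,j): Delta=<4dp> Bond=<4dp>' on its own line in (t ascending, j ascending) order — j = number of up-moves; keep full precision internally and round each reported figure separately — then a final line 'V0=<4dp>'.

The replicating-portfolio and risk-neutral prices coincide; use p* = (1.01−0.91)/(1.06−0.91) = 0.6667 for the latter.
At expiry t=4: V(4,0)=0.0000, V(4,1)=0.0000, V(4,2)=1.2031, V(4,3)=9.0251, V(4,4)=18.1363
Node (3,0) S=38.4321: V=(p*·0.0000+(1−p*)·0.0000)/1.01=0.0000; Δ=(0.0000−0.0000)/(40.7380−34.9732)=0.0000; B=V−Δ·S=0.0000
Node (3,1) S=44.7671: V=(p*·1.2031+(1−p*)·0.0000)/1.01=0.7941; Δ=(1.2031−0.0000)/(47.4531−40.7380)=0.1792; B=V−Δ·S=-7.2266
Node (3,2) S=52.1463: V=(p*·9.0251+(1−p*)·1.2031)/1.01=6.3542; Δ=(9.0251−1.2031)/(55.2751−47.4531)=1.0000; B=V−Δ·S=-45.7921
Node (3,3) S=60.7418: V=(p*·18.1363+(1−p*)·9.0251)/1.01=14.9497; Δ=(18.1363−9.0251)/(64.3863−55.2751)=1.0000; B=V−Δ·S=-45.7921
Node (2,0) S=42.2331: V=(p*·0.7941+(1−p*)·0.0000)/1.01=0.5242; Δ=(0.7941−0.0000)/(44.7671−38.4321)=0.1254; B=V−Δ·S=-4.7700
Node (2,1) S=49.1946: V=(p*·6.3542+(1−p*)·0.7941)/1.01=4.4563; Δ=(6.3542−0.7941)/(52.1463−44.7671)=0.7535; B=V−Δ·S=-32.6108
Node (2,2) S=57.3036: V=(p*·14.9497+(1−p*)·6.3542)/1.01=11.9649; Δ=(14.9497−6.3542)/(60.7418−52.1463)=1.0000; B=V−Δ·S=-45.3387
Node (1,0) S=46.4100: V=(p*·4.4563+(1−p*)·0.5242)/1.01=3.1144; Δ=(4.4563−0.5242)/(49.1946−42.2331)=0.5648; B=V−Δ·S=-23.0996
Node (1,1) S=54.0600: V=(p*·11.9649+(1−p*)·4.4563)/1.01=9.3683; Δ=(11.9649−4.4563)/(57.3036−49.1946)=0.9260; B=V−Δ·S=-40.6892
Node (0,0) S=51.0000: V=(p*·9.3683+(1−p*)·3.1144)/1.01=7.2116; Δ=(9.3683−3.1144)/(54.0600−46.4100)=0.8175; B=V−Δ·S=-34.4812
Each (Δ,B) replicates both successor values, so the strategy is self-financing and V0 is arbitrage-free.

(0,0): Delta=0.8175 Bond=-34.4812
(1,0): Delta=0.5648 Bond=-23.0996
(1,1): Delta=0.9260 Bond=-40.6892
(2,0): Delta=0.1254 Bond=-4.7700
(2,1): Delta=0.7535 Bond=-32.6108
(2,2): Delta=1.0000 Bond=-45.3387
(3,0): Delta=0.0000 Bond=0.0000
(3,1): Delta=0.1792 Bond=-7.2266
(3,2): Delta=1.0000 Bond=-45.7921
(3,3): Delta=1.0000 Bond=-45.7921
V0=7.2116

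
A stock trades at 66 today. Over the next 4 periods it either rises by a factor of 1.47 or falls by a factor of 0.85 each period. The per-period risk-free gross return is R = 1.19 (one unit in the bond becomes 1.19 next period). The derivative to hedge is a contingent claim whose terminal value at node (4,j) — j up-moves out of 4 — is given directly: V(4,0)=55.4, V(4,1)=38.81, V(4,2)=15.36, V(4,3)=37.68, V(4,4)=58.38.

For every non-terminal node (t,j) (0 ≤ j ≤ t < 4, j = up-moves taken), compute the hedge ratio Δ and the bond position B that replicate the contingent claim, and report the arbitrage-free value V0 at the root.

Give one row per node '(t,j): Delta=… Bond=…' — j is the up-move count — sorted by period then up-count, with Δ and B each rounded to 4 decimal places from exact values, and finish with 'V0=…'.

(0,0): Delta=0.0451 Bond=13.1308
(1,0): Delta=-0.1682 Bond=27.5951
(1,1): Delta=0.1467 Bond=5.7685
(2,0): Delta=-0.5785 Bond=52.4003
(2,1): Delta=0.0271 Bond=16.7281
(2,2): Delta=0.2037 Bond=-1.2584
(3,0): Delta=-0.6602 Bond=65.6675
(3,1): Delta=-0.5396 Bond=59.6296
(3,2): Delta=0.2970 Bond=-12.8067
(3,3): Delta=0.1593 Bond=7.8159
V0=16.1088

Under the risk-neutral measure, an up-move has probability p* = (R−d)/(u−d) = 0.5484 and values discount at R = 1.19.
Terminal values V(4,·): V(4,0)=55.4000, V(4,1)=38.8100, V(4,2)=15.3600, V(4,3)=37.6800, V(4,4)=58.3800
(3,0): S=40.5322. Δ = (V_up−V_dn)/(S_up−S_dn) = (38.8100−55.4000)/(59.5824−34.4524) = -0.6602. V = [p*·38.8100 + (1−p*)·55.4000]/1.19 = 38.9095. B = V − Δ·S = 65.6675.
(3,1): S=70.0969. Δ = (V_up−V_dn)/(S_up−S_dn) = (15.3600−38.8100)/(103.0425−59.5824) = -0.5396. V = [p*·15.3600 + (1−p*)·38.8100]/1.19 = 21.8070. B = V − Δ·S = 59.6296.
(3,2): S=121.2265. Δ = (V_up−V_dn)/(S_up−S_dn) = (37.6800−15.3600)/(178.2029−103.0425) = 0.2970. V = [p*·37.6800 + (1−p*)·15.3600]/1.19 = 23.1933. B = V − Δ·S = -12.8067.
(3,3): S=209.6505. Δ = (V_up−V_dn)/(S_up−S_dn) = (58.3800−37.6800)/(308.1863−178.2029) = 0.1593. V = [p*·58.3800 + (1−p*)·37.6800]/1.19 = 41.2030. B = V − Δ·S = 7.8159.
(2,0): S=47.6850. Δ = (V_up−V_dn)/(S_up−S_dn) = (21.8070−38.9095)/(70.0969−40.5322) = -0.5785. V = [p*·21.8070 + (1−p*)·38.9095]/1.19 = 24.8157. B = V − Δ·S = 52.4003.
(2,1): S=82.4670. Δ = (V_up−V_dn)/(S_up−S_dn) = (23.1933−21.8070)/(121.2265−70.0969) = 0.0271. V = [p*·23.1933 + (1−p*)·21.8070]/1.19 = 18.9640. B = V − Δ·S = 16.7281.
(2,2): S=142.6194. Δ = (V_up−V_dn)/(S_up−S_dn) = (41.2030−23.1933)/(209.6505−121.2265) = 0.2037. V = [p*·41.2030 + (1−p*)·23.1933]/1.19 = 27.7896. B = V − Δ·S = -1.2584.
(1,0): S=56.1000. Δ = (V_up−V_dn)/(S_up−S_dn) = (18.9640−24.8157)/(82.4670−47.6850) = -0.1682. V = [p*·18.9640 + (1−p*)·24.8157]/1.19 = 18.1569. B = V − Δ·S = 27.5951.
(1,1): S=97.0200. Δ = (V_up−V_dn)/(S_up−S_dn) = (27.7896−18.9640)/(142.6194−82.4670) = 0.1467. V = [p*·27.7896 + (1−p*)·18.9640]/1.19 = 20.0032. B = V − Δ·S = 5.7685.
(0,0): S=66.0000. Δ = (V_up−V_dn)/(S_up−S_dn) = (20.0032−18.1569)/(97.0200−56.1000) = 0.0451. V = [p*·20.0032 + (1−p*)·18.1569]/1.19 = 16.1088. B = V − Δ·S = 13.1308.
The time-0 hedge costs 16.1088, which is the no-arbitrage price.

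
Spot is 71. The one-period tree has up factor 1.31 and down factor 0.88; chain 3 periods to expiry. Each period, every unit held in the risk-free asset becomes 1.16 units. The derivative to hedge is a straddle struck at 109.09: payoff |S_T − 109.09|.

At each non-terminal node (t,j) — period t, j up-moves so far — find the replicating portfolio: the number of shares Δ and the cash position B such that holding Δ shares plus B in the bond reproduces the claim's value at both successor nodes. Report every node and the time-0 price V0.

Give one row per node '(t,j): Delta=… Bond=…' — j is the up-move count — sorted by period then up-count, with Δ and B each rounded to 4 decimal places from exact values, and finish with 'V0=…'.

(0,0): Delta=0.0430 Bond=13.7133
(1,0): Delta=-1.0000 Bond=81.0716
(1,1): Delta=0.4183 Bond=-19.0020
(2,0): Delta=-1.0000 Bond=94.0431
(2,1): Delta=-1.0000 Bond=94.0431
(2,2): Delta=0.9287 Bond=-84.2309
V0=16.7635

Since d<R<u, set p* = (R−d)/(u−d) = 0.6512; price each node as the discounted p*-expectation of its children.
Payoff layer (t=3): V(3,0)=60.7055, V(3,1)=37.0631, V(3,2)=1.8681, V(3,3)=50.5245
  t=2,j=0: stock 54.9824 → up 72.0269 (V=37.0631), down 48.3845 (V=60.7055). Price 39.0607; hedge Δ=-1.0000, bond B=94.0431.
  t=2,j=1: stock 81.8488 → up 107.2219 (V=1.8681), down 72.0269 (V=37.0631). Price 12.1943; hedge Δ=-1.0000, bond B=94.0431.
  t=2,j=2: stock 121.8431 → up 159.6145 (V=50.5245), down 107.2219 (V=1.8681). Price 28.9235; hedge Δ=0.9287, bond B=-84.2309.
  t=1,j=0: stock 62.4800 → up 81.8488 (V=12.1943), down 54.9824 (V=39.0607). Price 18.5916; hedge Δ=-1.0000, bond B=81.0716.
  t=1,j=1: stock 93.0100 → up 121.8431 (V=28.9235), down 81.8488 (V=12.1943). Price 19.9032; hedge Δ=0.4183, bond B=-19.0020.
  t=0,j=0: stock 71.0000 → up 93.0100 (V=19.9032), down 62.4800 (V=18.5916). Price 16.7635; hedge Δ=0.0430, bond B=13.7133.
The time-0 hedge costs 16.7635, which is the no-arbitrage price.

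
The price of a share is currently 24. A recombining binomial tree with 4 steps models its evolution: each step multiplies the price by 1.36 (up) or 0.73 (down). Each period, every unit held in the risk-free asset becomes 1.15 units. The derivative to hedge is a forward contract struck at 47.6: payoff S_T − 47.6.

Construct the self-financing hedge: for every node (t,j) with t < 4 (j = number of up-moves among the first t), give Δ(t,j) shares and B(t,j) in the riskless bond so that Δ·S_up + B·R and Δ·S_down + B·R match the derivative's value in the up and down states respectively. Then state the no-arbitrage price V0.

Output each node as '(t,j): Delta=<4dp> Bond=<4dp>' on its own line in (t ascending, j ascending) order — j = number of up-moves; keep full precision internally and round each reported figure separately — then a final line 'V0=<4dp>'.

Under the risk-neutral measure, an up-move has probability p* = (R−d)/(u−d) = 0.6667 and values discount at R = 1.15.
Terminal values V(4,·): V(4,0)=-40.7844, V(4,1)=-34.9025, V(4,2)=-23.9444, V(4,3)=-3.5292, V(4,4)=34.5045
Node (3,0) S=9.3364: V=(p*·-34.9025+(1−p*)·-40.7844)/1.15=-32.0549; Δ=(-34.9025−-40.7844)/(12.6975−6.8156)=1.0000; B=V−Δ·S=-41.3913
Node (3,1) S=17.3939: V=(p*·-23.9444+(1−p*)·-34.9025)/1.15=-23.9974; Δ=(-23.9444−-34.9025)/(23.6556−12.6975)=1.0000; B=V−Δ·S=-41.3913
Node (3,2) S=32.4050: V=(p*·-3.5292+(1−p*)·-23.9444)/1.15=-8.9863; Δ=(-3.5292−-23.9444)/(44.0708−23.6556)=1.0000; B=V−Δ·S=-41.3913
Node (3,3) S=60.3709: V=(p*·34.5045+(1−p*)·-3.5292)/1.15=18.9796; Δ=(34.5045−-3.5292)/(82.1045−44.0708)=1.0000; B=V−Δ·S=-41.3913
Node (2,0) S=12.7896: V=(p*·-23.9974+(1−p*)·-32.0549)/1.15=-23.2028; Δ=(-23.9974−-32.0549)/(17.3939−9.3364)=1.0000; B=V−Δ·S=-35.9924
Node (2,1) S=23.8272: V=(p*·-8.9863+(1−p*)·-23.9974)/1.15=-12.1652; Δ=(-8.9863−-23.9974)/(32.4050−17.3939)=1.0000; B=V−Δ·S=-35.9924
Node (2,2) S=44.3904: V=(p*·18.9796+(1−p*)·-8.9863)/1.15=8.3980; Δ=(18.9796−-8.9863)/(60.3709−32.4050)=1.0000; B=V−Δ·S=-35.9924
Node (1,0) S=17.5200: V=(p*·-12.1652+(1−p*)·-23.2028)/1.15=-13.7778; Δ=(-12.1652−-23.2028)/(23.8272−12.7896)=1.0000; B=V−Δ·S=-31.2978
Node (1,1) S=32.6400: V=(p*·8.3980+(1−p*)·-12.1652)/1.15=1.3422; Δ=(8.3980−-12.1652)/(44.3904−23.8272)=1.0000; B=V−Δ·S=-31.2978
Node (0,0) S=24.0000: V=(p*·1.3422+(1−p*)·-13.7778)/1.15=-3.2155; Δ=(1.3422−-13.7778)/(32.6400−17.5200)=1.0000; B=V−Δ·S=-27.2155
Check: Δ(0,0)·S0 + B(0,0) = -3.2155 = V0.

(0,0): Delta=1.0000 Bond=-27.2155
(1,0): Delta=1.0000 Bond=-31.2978
(1,1): Delta=1.0000 Bond=-31.2978
(2,0): Delta=1.0000 Bond=-35.9924
(2,1): Delta=1.0000 Bond=-35.9924
(2,2): Delta=1.0000 Bond=-35.9924
(3,0): Delta=1.0000 Bond=-41.3913
(3,1): Delta=1.0000 Bond=-41.3913
(3,2): Delta=1.0000 Bond=-41.3913
(3,3): Delta=1.0000 Bond=-41.3913
V0=-3.2155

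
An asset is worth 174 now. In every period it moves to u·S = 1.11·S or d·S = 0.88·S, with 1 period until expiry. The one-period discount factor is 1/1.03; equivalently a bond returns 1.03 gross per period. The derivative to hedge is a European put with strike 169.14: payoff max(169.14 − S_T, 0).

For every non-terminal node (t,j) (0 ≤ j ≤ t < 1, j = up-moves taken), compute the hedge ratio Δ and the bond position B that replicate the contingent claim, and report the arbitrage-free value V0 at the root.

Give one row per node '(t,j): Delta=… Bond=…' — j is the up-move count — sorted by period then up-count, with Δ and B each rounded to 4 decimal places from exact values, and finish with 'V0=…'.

(0,0): Delta=-0.4003 Bond=75.0621
V0=5.4099

Under the risk-neutral measure, an up-move has probability p* = (R−d)/(u−d) = 0.6522 and values discount at R = 1.03.
At expiry t=1: V(1,0)=16.0200, V(1,1)=0.0000
Node (0,0) S=174.0000: V=(p*·0.0000+(1−p*)·16.0200)/1.03=5.4099; Δ=(0.0000−16.0200)/(193.1400−153.1200)=-0.4003; B=V−Δ·S=75.0621
The time-0 hedge costs 5.4099, which is the no-arbitrage price.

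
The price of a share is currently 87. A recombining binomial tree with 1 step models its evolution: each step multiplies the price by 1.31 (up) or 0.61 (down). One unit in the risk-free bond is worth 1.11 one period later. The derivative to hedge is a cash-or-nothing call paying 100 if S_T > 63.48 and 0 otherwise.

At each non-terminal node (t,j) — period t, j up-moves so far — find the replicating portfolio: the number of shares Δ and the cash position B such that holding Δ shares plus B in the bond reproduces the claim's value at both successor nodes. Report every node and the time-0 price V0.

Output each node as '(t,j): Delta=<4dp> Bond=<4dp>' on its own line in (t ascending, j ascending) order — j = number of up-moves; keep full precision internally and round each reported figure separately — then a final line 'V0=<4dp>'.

No-arbitrage ⇒ martingale measure with p* = (R−d)/(u−d) = 0.7143.
At expiry t=1: V(1,0)=0.0000, V(1,1)=100.0000
(0,0): S=87.0000. Δ = (V_up−V_dn)/(S_up−S_dn) = (100.0000−0.0000)/(113.9700−53.0700) = 1.6420. V = [p*·100.0000 + (1−p*)·0.0000]/1.11 = 64.3501. B = V − Δ·S = -78.5071.
The time-0 hedge costs 64.3501, which is the no-arbitrage price.

(0,0): Delta=1.6420 Bond=-78.5071
V0=64.3501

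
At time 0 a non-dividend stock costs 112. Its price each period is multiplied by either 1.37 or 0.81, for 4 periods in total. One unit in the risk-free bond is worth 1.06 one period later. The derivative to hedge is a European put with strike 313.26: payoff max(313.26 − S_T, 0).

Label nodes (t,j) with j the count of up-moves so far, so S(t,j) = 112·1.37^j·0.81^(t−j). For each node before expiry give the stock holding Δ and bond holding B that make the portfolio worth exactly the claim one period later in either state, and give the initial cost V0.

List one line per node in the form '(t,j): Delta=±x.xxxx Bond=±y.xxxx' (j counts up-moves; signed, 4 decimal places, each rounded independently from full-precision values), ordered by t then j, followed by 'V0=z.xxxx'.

(0,0): Delta=-0.9032 Bond=239.8450
(1,0): Delta=-1.0000 Bond=263.0191
(1,1): Delta=-0.8322 Bond=243.3443
(2,0): Delta=-1.0000 Bond=278.8003
(2,1): Delta=-1.0000 Bond=278.8003
(2,2): Delta=-0.7092 Bond=232.0843
(3,0): Delta=-1.0000 Bond=295.5283
(3,1): Delta=-1.0000 Bond=295.5283
(3,2): Delta=-1.0000 Bond=295.5283
(3,3): Delta=-0.4960 Bond=184.6058
V0=138.6887

Under the risk-neutral measure, an up-move has probability p* = (R−d)/(u−d) = 0.4464 and values discount at R = 1.06.
Terminal payoffs: V(4,0)=265.0477, V(4,1)=231.7157, V(4,2)=175.3394, V(4,3)=79.9869, V(4,4)=0.0000
(3,0): S=59.5214. Δ = (V_up−V_dn)/(S_up−S_dn) = (231.7157−265.0477)/(81.5443−48.2123) = -1.0000. V = [p*·231.7157 + (1−p*)·265.0477]/1.06 = 236.0069. B = V − Δ·S = 295.5283.
(3,1): S=100.6720. Δ = (V_up−V_dn)/(S_up−S_dn) = (175.3394−231.7157)/(137.9206−81.5443) = -1.0000. V = [p*·175.3394 + (1−p*)·231.7157]/1.06 = 194.8563. B = V − Δ·S = 295.5283.
(3,2): S=170.2724. Δ = (V_up−V_dn)/(S_up−S_dn) = (79.9869−175.3394)/(233.2731−137.9206) = -1.0000. V = [p*·79.9869 + (1−p*)·175.3394]/1.06 = 125.2559. B = V − Δ·S = 295.5283.
(3,3): S=287.9915. Δ = (V_up−V_dn)/(S_up−S_dn) = (0.0000−79.9869)/(394.5484−233.2731) = -0.4960. V = [p*·0.0000 + (1−p*)·79.9869]/1.06 = 41.7721. B = V − Δ·S = 184.6058.
(2,0): S=73.4832. Δ = (V_up−V_dn)/(S_up−S_dn) = (194.8563−236.0069)/(100.6720−59.5214) = -1.0000. V = [p*·194.8563 + (1−p*)·236.0069]/1.06 = 205.3171. B = V − Δ·S = 278.8003.
(2,1): S=124.2864. Δ = (V_up−V_dn)/(S_up−S_dn) = (125.2559−194.8563)/(170.2724−100.6720) = -1.0000. V = [p*·125.2559 + (1−p*)·194.8563]/1.06 = 154.5139. B = V − Δ·S = 278.8003.
(2,2): S=210.2128. Δ = (V_up−V_dn)/(S_up−S_dn) = (41.7721−125.2559)/(287.9915−170.2724) = -0.7092. V = [p*·41.7721 + (1−p*)·125.2559]/1.06 = 83.0060. B = V − Δ·S = 232.0843.
(1,0): S=90.7200. Δ = (V_up−V_dn)/(S_up−S_dn) = (154.5139−205.3171)/(124.2864−73.4832) = -1.0000. V = [p*·154.5139 + (1−p*)·205.3171]/1.06 = 172.2991. B = V − Δ·S = 263.0191.
(1,1): S=153.4400. Δ = (V_up−V_dn)/(S_up−S_dn) = (83.0060−154.5139)/(210.2128−124.2864) = -0.8322. V = [p*·83.0060 + (1−p*)·154.5139]/1.06 = 115.6516. B = V − Δ·S = 243.3443.
(0,0): S=112.0000. Δ = (V_up−V_dn)/(S_up−S_dn) = (115.6516−172.2991)/(153.4400−90.7200) = -0.9032. V = [p*·115.6516 + (1−p*)·172.2991]/1.06 = 138.6887. B = V − Δ·S = 239.8450.
Each (Δ,B) replicates both successor values, so the strategy is self-financing and V0 is arbitrage-free.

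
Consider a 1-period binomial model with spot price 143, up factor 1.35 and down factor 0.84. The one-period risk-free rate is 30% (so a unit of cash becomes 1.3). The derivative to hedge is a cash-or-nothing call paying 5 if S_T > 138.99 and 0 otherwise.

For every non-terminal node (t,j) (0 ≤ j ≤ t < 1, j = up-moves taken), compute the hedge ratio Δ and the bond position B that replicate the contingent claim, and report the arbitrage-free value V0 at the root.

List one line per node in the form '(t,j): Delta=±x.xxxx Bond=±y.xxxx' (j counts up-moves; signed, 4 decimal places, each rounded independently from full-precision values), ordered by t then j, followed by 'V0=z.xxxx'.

The replicating-portfolio and risk-neutral prices coincide; use p* = (1.3−0.84)/(1.35−0.84) = 0.9020 for the latter.
Payoff layer (t=1): V(1,0)=0.0000, V(1,1)=5.0000
Node (0,0) S=143.0000: V=(p*·5.0000+(1−p*)·0.0000)/1.3=3.4691; Δ=(5.0000−0.0000)/(193.0500−120.1200)=0.0686; B=V−Δ·S=-6.3348
Root portfolio cost Δ·143+B reproduces V0=3.4691.

(0,0): Delta=0.0686 Bond=-6.3348
V0=3.4691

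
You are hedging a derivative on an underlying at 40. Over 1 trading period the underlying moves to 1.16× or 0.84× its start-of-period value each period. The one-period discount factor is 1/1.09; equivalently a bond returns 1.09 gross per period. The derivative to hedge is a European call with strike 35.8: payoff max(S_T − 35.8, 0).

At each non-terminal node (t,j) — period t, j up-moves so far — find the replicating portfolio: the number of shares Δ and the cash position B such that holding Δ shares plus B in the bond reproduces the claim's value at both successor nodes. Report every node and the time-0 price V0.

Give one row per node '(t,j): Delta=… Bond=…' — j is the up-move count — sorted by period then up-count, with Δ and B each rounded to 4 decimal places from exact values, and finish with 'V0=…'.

No-arbitrage ⇒ martingale measure with p* = (R−d)/(u−d) = 0.7813.
Terminal values V(1,·): V(1,0)=0.0000, V(1,1)=10.6000
(0,0): S=40.0000. Δ = (V_up−V_dn)/(S_up−S_dn) = (10.6000−0.0000)/(46.4000−33.6000) = 0.8281. V = [p*·10.6000 + (1−p*)·0.0000]/1.09 = 7.5975. B = V − Δ·S = -25.5275.
Check: Δ(0,0)·S0 + B(0,0) = 7.5975 = V0.

(0,0): Delta=0.8281 Bond=-25.5275
V0=7.5975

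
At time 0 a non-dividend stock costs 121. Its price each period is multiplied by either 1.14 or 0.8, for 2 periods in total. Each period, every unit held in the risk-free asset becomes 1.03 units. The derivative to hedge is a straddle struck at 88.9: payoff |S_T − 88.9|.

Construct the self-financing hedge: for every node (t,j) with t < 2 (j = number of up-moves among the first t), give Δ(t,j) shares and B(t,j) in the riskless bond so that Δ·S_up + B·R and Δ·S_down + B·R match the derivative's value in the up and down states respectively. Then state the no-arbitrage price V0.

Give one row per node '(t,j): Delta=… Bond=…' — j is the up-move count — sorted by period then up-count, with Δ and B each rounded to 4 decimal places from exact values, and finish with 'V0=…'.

Since d<R<u, set p* = (R−d)/(u−d) = 0.6765; price each node as the discounted p*-expectation of its children.
Terminal payoffs: V(2,0)=11.4600, V(2,1)=21.4520, V(2,2)=68.3516
Node (1,0) S=96.8000: V=(p*·21.4520+(1−p*)·11.4600)/1.03=17.6886; Δ=(21.4520−11.4600)/(110.3520−77.4400)=0.3036; B=V−Δ·S=-11.6996
Node (1,1) S=137.9400: V=(p*·68.3516+(1−p*)·21.4520)/1.03=51.6293; Δ=(68.3516−21.4520)/(157.2516−110.3520)=1.0000; B=V−Δ·S=-86.3107
Node (0,0) S=121.0000: V=(p*·51.6293+(1−p*)·17.6886)/1.03=39.4646; Δ=(51.6293−17.6886)/(137.9400−96.8000)=0.8250; B=V−Δ·S=-60.3610
The time-0 hedge costs 39.4646, which is the no-arbitrage price.

(0,0): Delta=0.8250 Bond=-60.3610
(1,0): Delta=0.3036 Bond=-11.6996
(1,1): Delta=1.0000 Bond=-86.3107
V0=39.4646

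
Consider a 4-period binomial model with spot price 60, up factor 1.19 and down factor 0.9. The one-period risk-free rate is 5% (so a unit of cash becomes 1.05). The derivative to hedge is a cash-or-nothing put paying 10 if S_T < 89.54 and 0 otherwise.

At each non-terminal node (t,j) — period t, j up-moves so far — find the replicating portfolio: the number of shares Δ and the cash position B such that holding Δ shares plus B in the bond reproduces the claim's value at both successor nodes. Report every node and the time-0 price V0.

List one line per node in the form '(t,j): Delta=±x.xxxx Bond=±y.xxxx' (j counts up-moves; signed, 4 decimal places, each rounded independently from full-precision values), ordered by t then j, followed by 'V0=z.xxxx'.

(0,0): Delta=-0.1924 Bond=16.9815
(1,0): Delta=-0.1550 Bond=15.8108
(1,1): Delta=-0.2188 Bond=19.7157
(2,0): Delta=0.0000 Bond=9.0703
(2,1): Delta=-0.2643 Bond=23.6302
(2,2): Delta=-0.1866 Bond=17.9680
(3,0): Delta=0.0000 Bond=9.5238
(3,1): Delta=0.0000 Bond=9.5238
(3,2): Delta=-0.4509 Bond=39.0805
(3,3): Delta=0.0000 Bond=0.0000
V0=5.4397

Risk-neutral probability p* = (R−d)/(u−d) = (1.05−0.9)/(1.19−0.9) = 0.5172.
Payoff layer (t=4): V(4,0)=10.0000, V(4,1)=10.0000, V(4,2)=10.0000, V(4,3)=0.0000, V(4,4)=0.0000
(3,0): S=43.7400. Δ = (V_up−V_dn)/(S_up−S_dn) = (10.0000−10.0000)/(52.0506−39.3660) = 0.0000. V = [p*·10.0000 + (1−p*)·10.0000]/1.05 = 9.5238. B = V − Δ·S = 9.5238.
(3,1): S=57.8340. Δ = (V_up−V_dn)/(S_up−S_dn) = (10.0000−10.0000)/(68.8225−52.0506) = 0.0000. V = [p*·10.0000 + (1−p*)·10.0000]/1.05 = 9.5238. B = V − Δ·S = 9.5238.
(3,2): S=76.4694. Δ = (V_up−V_dn)/(S_up−S_dn) = (0.0000−10.0000)/(90.9986−68.8225) = -0.4509. V = [p*·0.0000 + (1−p*)·10.0000]/1.05 = 4.5977. B = V − Δ·S = 39.0805.
(3,3): S=101.1095. Δ = (V_up−V_dn)/(S_up−S_dn) = (0.0000−0.0000)/(120.3204−90.9986) = 0.0000. V = [p*·0.0000 + (1−p*)·0.0000]/1.05 = 0.0000. B = V − Δ·S = 0.0000.
(2,0): S=48.6000. Δ = (V_up−V_dn)/(S_up−S_dn) = (9.5238−9.5238)/(57.8340−43.7400) = 0.0000. V = [p*·9.5238 + (1−p*)·9.5238]/1.05 = 9.0703. B = V − Δ·S = 9.0703.
(2,1): S=64.2600. Δ = (V_up−V_dn)/(S_up−S_dn) = (4.5977−9.5238)/(76.4694−57.8340) = -0.2643. V = [p*·4.5977 + (1−p*)·9.5238]/1.05 = 6.6436. B = V − Δ·S = 23.6302.
(2,2): S=84.9660. Δ = (V_up−V_dn)/(S_up−S_dn) = (0.0000−4.5977)/(101.1095−76.4694) = -0.1866. V = [p*·0.0000 + (1−p*)·4.5977]/1.05 = 2.1139. B = V − Δ·S = 17.9680.
(1,0): S=54.0000. Δ = (V_up−V_dn)/(S_up−S_dn) = (6.6436−9.0703)/(64.2600−48.6000) = -0.1550. V = [p*·6.6436 + (1−p*)·9.0703]/1.05 = 7.4430. B = V − Δ·S = 15.8108.
(1,1): S=71.4000. Δ = (V_up−V_dn)/(S_up−S_dn) = (2.1139−6.6436)/(84.9660−64.2600) = -0.2188. V = [p*·2.1139 + (1−p*)·6.6436]/1.05 = 4.0959. B = V − Δ·S = 19.7157.
(0,0): S=60.0000. Δ = (V_up−V_dn)/(S_up−S_dn) = (4.0959−7.4430)/(71.4000−54.0000) = -0.1924. V = [p*·4.0959 + (1−p*)·7.4430]/1.05 = 5.4397. B = V − Δ·S = 16.9815.
The time-0 hedge costs 5.4397, which is the no-arbitrage price.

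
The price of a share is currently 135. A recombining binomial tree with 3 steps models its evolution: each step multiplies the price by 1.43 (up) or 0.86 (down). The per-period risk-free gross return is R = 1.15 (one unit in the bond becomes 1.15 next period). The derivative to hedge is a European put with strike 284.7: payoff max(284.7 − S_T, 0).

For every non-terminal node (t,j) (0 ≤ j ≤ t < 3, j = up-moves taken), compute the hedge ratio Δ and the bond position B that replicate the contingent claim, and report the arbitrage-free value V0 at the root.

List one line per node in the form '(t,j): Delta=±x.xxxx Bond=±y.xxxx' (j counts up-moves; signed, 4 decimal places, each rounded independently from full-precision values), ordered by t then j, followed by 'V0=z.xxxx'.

(0,0): Delta=-0.7200 Bond=158.9306
(1,0): Delta=-1.0000 Bond=215.2741
(1,1): Delta=-0.5575 Bond=151.3872
(2,0): Delta=-1.0000 Bond=247.5652
(2,1): Delta=-1.0000 Bond=247.5652
(2,2): Delta=-0.3005 Bond=103.1588
V0=61.7258

Since d<R<u, set p* = (R−d)/(u−d) = 0.5088; price each node as the discounted p*-expectation of its children.
Terminal payoffs: V(3,0)=198.8324, V(3,1)=141.9202, V(3,2)=47.2871, V(3,3)=0.0000
(2,0): S=99.8460. Δ = (V_up−V_dn)/(S_up−S_dn) = (141.9202−198.8324)/(142.7798−85.8676) = -1.0000. V = [p*·141.9202 + (1−p*)·198.8324]/1.15 = 147.7192. B = V − Δ·S = 247.5652.
(2,1): S=166.0230. Δ = (V_up−V_dn)/(S_up−S_dn) = (47.2871−141.9202)/(237.4129−142.7798) = -1.0000. V = [p*·47.2871 + (1−p*)·141.9202]/1.15 = 81.5422. B = V − Δ·S = 247.5652.
(2,2): S=276.0615. Δ = (V_up−V_dn)/(S_up−S_dn) = (0.0000−47.2871)/(394.7679−237.4129) = -0.3005. V = [p*·0.0000 + (1−p*)·47.2871]/1.15 = 20.1989. B = V − Δ·S = 103.1588.
(1,0): S=116.1000. Δ = (V_up−V_dn)/(S_up−S_dn) = (81.5422−147.7192)/(166.0230−99.8460) = -1.0000. V = [p*·81.5422 + (1−p*)·147.7192]/1.15 = 99.1741. B = V − Δ·S = 215.2741.
(1,1): S=193.0500. Δ = (V_up−V_dn)/(S_up−S_dn) = (20.1989−81.5422)/(276.0615−166.0230) = -0.5575. V = [p*·20.1989 + (1−p*)·81.5422]/1.15 = 43.7674. B = V − Δ·S = 151.3872.
(0,0): S=135.0000. Δ = (V_up−V_dn)/(S_up−S_dn) = (43.7674−99.1741)/(193.0500−116.1000) = -0.7200. V = [p*·43.7674 + (1−p*)·99.1741]/1.15 = 61.7258. B = V − Δ·S = 158.9306.
Self-financing check: at every node Δ·S+B equals the discounted successor values.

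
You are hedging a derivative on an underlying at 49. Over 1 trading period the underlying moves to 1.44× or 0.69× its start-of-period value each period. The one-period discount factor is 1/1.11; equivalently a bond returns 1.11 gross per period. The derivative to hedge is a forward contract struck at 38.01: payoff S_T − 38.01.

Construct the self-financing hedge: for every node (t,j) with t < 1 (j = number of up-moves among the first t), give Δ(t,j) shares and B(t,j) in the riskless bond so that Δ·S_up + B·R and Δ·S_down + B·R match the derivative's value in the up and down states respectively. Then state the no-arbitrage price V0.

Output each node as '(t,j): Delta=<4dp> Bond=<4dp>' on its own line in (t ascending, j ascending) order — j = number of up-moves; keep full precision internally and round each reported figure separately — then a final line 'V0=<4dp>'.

(0,0): Delta=1.0000 Bond=-34.2432
V0=14.7568

No-arbitrage ⇒ martingale measure with p* = (R−d)/(u−d) = 0.5600.
Payoff layer (t=1): V(1,0)=-4.2000, V(1,1)=32.5500
Node (0,0) S=49.0000: V=(p*·32.5500+(1−p*)·-4.2000)/1.11=14.7568; Δ=(32.5500−-4.2000)/(70.5600−33.8100)=1.0000; B=V−Δ·S=-34.2432
Root portfolio cost Δ·49+B reproduces V0=14.7568.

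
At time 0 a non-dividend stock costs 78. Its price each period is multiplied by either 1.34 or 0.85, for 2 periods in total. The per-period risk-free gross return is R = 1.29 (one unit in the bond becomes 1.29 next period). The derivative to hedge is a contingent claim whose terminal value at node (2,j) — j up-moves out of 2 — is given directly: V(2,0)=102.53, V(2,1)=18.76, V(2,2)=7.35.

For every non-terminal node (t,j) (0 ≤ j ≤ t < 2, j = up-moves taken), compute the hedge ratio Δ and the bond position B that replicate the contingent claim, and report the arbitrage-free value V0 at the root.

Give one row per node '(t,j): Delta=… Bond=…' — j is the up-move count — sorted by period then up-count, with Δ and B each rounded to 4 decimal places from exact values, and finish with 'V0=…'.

(0,0): Delta=-0.3812 Bond=36.0010
(1,0): Delta=-2.5786 Bond=192.1281
(1,1): Delta=-0.2228 Bond=29.8859
V0=6.2689

Since d<R<u, set p* = (R−d)/(u−d) = 0.8980; price each node as the discounted p*-expectation of its children.
Terminal payoffs: V(2,0)=102.5300, V(2,1)=18.7600, V(2,2)=7.3500
(1,0): S=66.3000. Δ = (V_up−V_dn)/(S_up−S_dn) = (18.7600−102.5300)/(88.8420−56.3550) = -2.5786. V = [p*·18.7600 + (1−p*)·102.5300]/1.29 = 21.1690. B = V − Δ·S = 192.1281.
(1,1): S=104.5200. Δ = (V_up−V_dn)/(S_up−S_dn) = (7.3500−18.7600)/(140.0568−88.8420) = -0.2228. V = [p*·7.3500 + (1−p*)·18.7600]/1.29 = 6.6002. B = V − Δ·S = 29.8859.
(0,0): S=78.0000. Δ = (V_up−V_dn)/(S_up−S_dn) = (6.6002−21.1690)/(104.5200−66.3000) = -0.3812. V = [p*·6.6002 + (1−p*)·21.1690]/1.29 = 6.2689. B = V − Δ·S = 36.0010.
Self-financing check: at every node Δ·S+B equals the discounted successor values.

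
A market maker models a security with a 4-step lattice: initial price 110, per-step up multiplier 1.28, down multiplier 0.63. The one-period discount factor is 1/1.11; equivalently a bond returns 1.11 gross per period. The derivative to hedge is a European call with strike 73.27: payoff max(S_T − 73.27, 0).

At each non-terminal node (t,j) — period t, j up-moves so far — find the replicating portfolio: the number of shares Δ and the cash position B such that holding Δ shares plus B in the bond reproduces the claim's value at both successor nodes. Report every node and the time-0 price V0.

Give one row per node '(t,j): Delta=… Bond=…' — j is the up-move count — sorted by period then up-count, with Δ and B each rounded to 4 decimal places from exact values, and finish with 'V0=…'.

(0,0): Delta=0.9328 Bond=-39.1225
(1,0): Delta=0.7081 Bond=-27.8499
(1,1): Delta=0.9720 Bond=-48.9425
(2,0): Delta=0.0000 Bond=0.0000
(2,1): Delta=0.8315 Bond=-41.8619
(2,2): Delta=0.9965 Bond=-58.7406
(3,0): Delta=0.0000 Bond=0.0000
(3,1): Delta=0.0000 Bond=0.0000
(3,2): Delta=0.9764 Bond=-62.9237
(3,3): Delta=1.0000 Bond=-66.0090
V0=63.4886

Since d<R<u, set p* = (R−d)/(u−d) = 0.7385; price each node as the discounted p*-expectation of its children.
At expiry t=4: V(4,0)=0.0000, V(4,1)=0.0000, V(4,2)=0.0000, V(4,3)=72.0626, V(4,4)=222.0090
  t=3,j=0: stock 27.5052 → up 35.2066 (V=0.0000), down 17.3283 (V=0.0000). Price 0.0000; hedge Δ=0.0000, bond B=0.0000.
  t=3,j=1: stock 55.8835 → up 71.5309 (V=0.0000), down 35.2066 (V=0.0000). Price 0.0000; hedge Δ=0.0000, bond B=0.0000.
  t=3,j=2: stock 113.5411 → up 145.3326 (V=72.0626), down 71.5309 (V=0.0000). Price 47.9419; hedge Δ=0.9764, bond B=-62.9237.
  t=3,j=3: stock 230.6867 → up 295.2790 (V=222.0090), down 145.3326 (V=72.0626). Price 164.6777; hedge Δ=1.0000, bond B=-66.0090.
  t=2,j=0: stock 43.6590 → up 55.8835 (V=0.0000), down 27.5052 (V=0.0000). Price 0.0000; hedge Δ=0.0000, bond B=0.0000.
  t=2,j=1: stock 88.7040 → up 113.5411 (V=47.9419), down 55.8835 (V=0.0000). Price 31.8948; hedge Δ=0.8315, bond B=-41.8619.
  t=2,j=2: stock 180.2240 → up 230.6867 (V=164.6777), down 113.5411 (V=47.9419). Price 120.8530; hedge Δ=0.9965, bond B=-58.7406.
  t=1,j=0: stock 69.3000 → up 88.7040 (V=31.8948), down 43.6590 (V=0.0000). Price 21.2190; hedge Δ=0.7081, bond B=-27.8499.
  t=1,j=1: stock 140.8000 → up 180.2240 (V=120.8530), down 88.7040 (V=31.8948). Price 87.9162; hedge Δ=0.9720, bond B=-48.9425.
  t=0,j=0: stock 110.0000 → up 140.8000 (V=87.9162), down 69.3000 (V=21.2190). Price 63.4886; hedge Δ=0.9328, bond B=-39.1225.
Each (Δ,B) replicates both successor values, so the strategy is self-financing and V0 is arbitrage-free.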